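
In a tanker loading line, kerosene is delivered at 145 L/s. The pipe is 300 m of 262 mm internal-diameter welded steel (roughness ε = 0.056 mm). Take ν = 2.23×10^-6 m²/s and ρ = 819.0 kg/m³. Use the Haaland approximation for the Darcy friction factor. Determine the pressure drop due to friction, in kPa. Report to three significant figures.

Δp ≈ 54.5 kPa

V = 4Q/(πD²) = 4·0.145/(π·0.262²) = 2.690 m/s
Re = VD/ν = 2.690·0.262/2.23×10^-6 = 3.16×10^5 → turbulent
ε/D = 0.056/262 = 2.14×10^-4
Haaland: f = 0.01608
h_f = f(L/D)V²/(2g) = 0.01608·(300/0.262)·2.690²/(2·9.81) = 6.788 m
Δp = ρg·h_f = 819.0·9.81·6.788 = 54.54 kPa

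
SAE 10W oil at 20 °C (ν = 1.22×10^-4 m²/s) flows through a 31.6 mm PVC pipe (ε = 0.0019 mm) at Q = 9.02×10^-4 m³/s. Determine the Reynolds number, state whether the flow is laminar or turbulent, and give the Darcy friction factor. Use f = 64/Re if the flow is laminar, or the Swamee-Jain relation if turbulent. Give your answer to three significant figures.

V = 4Q/(πD²) = 1.150 m/s
Re = VD/ν = 1.150·0.0316/1.22×10^-4 = 298
Re < 2300 → laminar → f = 64/Re = 0.2148

Re ≈ 298; laminar; f = 64/Re ≈ 0.215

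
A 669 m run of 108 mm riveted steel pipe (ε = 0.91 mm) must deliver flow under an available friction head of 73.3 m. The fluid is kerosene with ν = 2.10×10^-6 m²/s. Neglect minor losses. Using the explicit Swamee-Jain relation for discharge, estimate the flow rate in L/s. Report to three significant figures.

Swamee-Jain (Type II): Q = -0.965·√(gD⁵h_f/L)·ln[ε/(3.7D) + √(3.17ν²L/(gD³h_f))]
√(gD⁵h_f/L) = √(9.81·0.108⁵·73.3/669) = 0.003974
ε/(3.7D) = 0.00228; √(3.17ν²L/(gD³h_f)) = 1.02×10^-4
Q = -0.965·0.003974·ln(0.002379) = 0.02317 m³/s
Check: V = 2.53 m/s, Re = 1.30×10^5, f = 0.03653, h_f = 73.8 m ≈ 73.3 m ✓

Q ≈ 23.2 L/s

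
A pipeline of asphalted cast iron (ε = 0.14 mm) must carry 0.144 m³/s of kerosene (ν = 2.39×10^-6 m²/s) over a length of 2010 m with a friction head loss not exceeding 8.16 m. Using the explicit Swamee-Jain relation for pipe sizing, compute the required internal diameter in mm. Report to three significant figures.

D ≈ 383 mm

Swamee-Jain (Type III): D = 0.66·[ε^1.25·(LQ²/(gh_f))^4.75 + ν·Q^9.4·(L/(gh_f))^5.2]^0.04
LQ²/(gh_f) = 0.5207; L/(gh_f) = 25.11
Term 1 = ε^1.25·(…)^4.75 = 6.86×10^-7; Term 2 = ν·Q^9.4·(…)^5.2 = 5.57×10^-7
D = 0.66·(6.86×10^-7 + 5.57×10^-7)^0.04 = 0.3831 m = 383 mm
Check: V = 1.25 m/s, Re = 2.00×10^5, f = 0.01818, h_f = 7.59 m ≈ 8.16 m ✓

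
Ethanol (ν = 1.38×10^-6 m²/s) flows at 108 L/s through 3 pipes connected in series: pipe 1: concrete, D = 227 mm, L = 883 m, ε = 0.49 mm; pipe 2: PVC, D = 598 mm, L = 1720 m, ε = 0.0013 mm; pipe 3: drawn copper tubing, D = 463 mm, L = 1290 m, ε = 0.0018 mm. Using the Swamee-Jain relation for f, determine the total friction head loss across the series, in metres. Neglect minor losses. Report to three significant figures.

Pipe 1: V = 2.669 m/s, Re = 4.39×10^5, ε/D = 0.00216, f = 0.02442, h_1 = f(L/D)V²/2g = 34.48 m
Pipe 2: V = 0.3845 m/s, Re = 1.67×10^5, ε/D = 2.17×10^-6, f = 0.01612, h_2 = f(L/D)V²/2g = 0.3494 m
Pipe 3: V = 0.6415 m/s, Re = 2.15×10^5, ε/D = 3.89×10^-6, f = 0.01535, h_3 = f(L/D)V²/2g = 0.8969 m
Series → Q common, losses add: H = Σh = 35.72 m

H ≈ 35.7 m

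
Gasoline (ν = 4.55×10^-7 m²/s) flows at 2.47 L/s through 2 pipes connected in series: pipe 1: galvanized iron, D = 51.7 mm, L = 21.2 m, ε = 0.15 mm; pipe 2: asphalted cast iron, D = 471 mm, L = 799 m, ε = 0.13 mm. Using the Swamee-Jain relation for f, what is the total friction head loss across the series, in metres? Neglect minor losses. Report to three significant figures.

H ≈ 0.786 m

Pipe 1: V = 1.177 m/s, Re = 1.34×10^5, ε/D = 0.00290, f = 0.02715, h_1 = f(L/D)V²/2g = 0.7856 m
Pipe 2: V = 0.01418 m/s, Re = 1.47×10^4, ε/D = 2.76×10^-4, f = 0.02853, h_2 = f(L/D)V²/2g = 4.957×10^-4 m
Series → Q common, losses add: H = Σh = 0.7861 m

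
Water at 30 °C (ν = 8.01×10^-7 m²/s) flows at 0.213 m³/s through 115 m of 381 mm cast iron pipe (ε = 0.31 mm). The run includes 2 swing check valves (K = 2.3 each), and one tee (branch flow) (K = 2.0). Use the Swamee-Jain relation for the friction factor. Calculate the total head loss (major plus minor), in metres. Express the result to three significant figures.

V = 4Q/(πD²) = 1.868 m/s; V²/2g = 0.1779 m
Re = 8.89×10^5, ε/D = 8.14×10^-4 → f = 0.01918 (Swamee-Jain)
Major: h_f = f(L/D)·V²/2g = 0.01918·301.8·0.1779 = 1.030 m
Minor: ΣK = 6.60; h_m = ΣK·V²/2g = 1.174 m
Total H_L = 1.030 + 1.174 = 2.204 m

H_L ≈ 2.20 m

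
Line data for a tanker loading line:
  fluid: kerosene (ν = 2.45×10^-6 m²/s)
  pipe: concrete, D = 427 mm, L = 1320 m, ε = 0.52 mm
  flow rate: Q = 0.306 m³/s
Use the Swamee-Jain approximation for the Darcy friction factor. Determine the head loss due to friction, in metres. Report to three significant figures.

V = 4Q/(πD²) = 4·0.306/(π·0.427²) = 2.137 m/s
Re = VD/ν = 2.137·0.427/2.45×10^-6 = 3.72×10^5 → turbulent
ε/D = 0.52/427 = 0.00122
Swamee-Jain: f = 0.02144
h_f = f(L/D)V²/(2g) = 0.02144·(1320/0.427)·2.137²/(2·9.81) = 15.42 m

h_f ≈ 15.4 m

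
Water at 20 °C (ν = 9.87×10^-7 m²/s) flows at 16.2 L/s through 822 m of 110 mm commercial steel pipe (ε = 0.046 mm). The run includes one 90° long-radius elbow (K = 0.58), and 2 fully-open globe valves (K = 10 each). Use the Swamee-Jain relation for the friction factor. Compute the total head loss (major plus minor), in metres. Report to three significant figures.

V = 4Q/(πD²) = 1.705 m/s; V²/2g = 0.1481 m
Re = 1.90×10^5, ε/D = 4.18×10^-4 → f = 0.01858 (Swamee-Jain)
Major: h_f = f(L/D)·V²/2g = 0.01858·7473·0.1481 = 20.57 m
Minor: ΣK = 20.6; h_m = ΣK·V²/2g = 3.048 m
Total H_L = 20.57 + 3.048 = 23.62 m

H_L ≈ 23.6 m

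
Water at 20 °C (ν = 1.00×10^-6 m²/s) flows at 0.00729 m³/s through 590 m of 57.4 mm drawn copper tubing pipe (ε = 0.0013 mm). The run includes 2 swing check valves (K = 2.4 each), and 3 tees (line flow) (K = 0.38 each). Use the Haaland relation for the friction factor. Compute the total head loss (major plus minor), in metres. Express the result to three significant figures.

H_L ≈ 70.1 m

V = 4Q/(πD²) = 2.817 m/s; V²/2g = 0.4045 m
Re = 1.62×10^5, ε/D = 2.26×10^-5 → f = 0.01628 (Haaland)
Major: h_f = f(L/D)·V²/2g = 0.01628·10279·0.4045 = 67.71 m
Minor: ΣK = 5.94; h_m = ΣK·V²/2g = 2.403 m
Total H_L = 67.71 + 2.403 = 70.11 m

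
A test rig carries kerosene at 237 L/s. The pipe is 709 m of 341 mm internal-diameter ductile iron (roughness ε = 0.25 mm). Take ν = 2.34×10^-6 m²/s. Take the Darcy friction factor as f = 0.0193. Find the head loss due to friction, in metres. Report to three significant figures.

h_f ≈ 13.8 m

V = 4Q/(πD²) = 4·0.237/(π·0.341²) = 2.595 m/s
h_f = f(L/D)V²/(2g) = 0.01930·(709/0.341)·2.595²/(2·9.81) = 13.77 m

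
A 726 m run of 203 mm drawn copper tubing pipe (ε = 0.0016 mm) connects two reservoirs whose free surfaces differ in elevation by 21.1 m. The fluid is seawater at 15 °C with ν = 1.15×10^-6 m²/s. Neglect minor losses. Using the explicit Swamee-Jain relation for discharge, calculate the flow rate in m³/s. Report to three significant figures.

Q ≈ 0.0960 m³/s

Swamee-Jain (Type II): Q = -0.965·√(gD⁵h_f/L)·ln[ε/(3.7D) + √(3.17ν²L/(gD³h_f))]
√(gD⁵h_f/L) = √(9.81·0.203⁵·21.1/726) = 0.009914
ε/(3.7D) = 2.13×10^-6; √(3.17ν²L/(gD³h_f)) = 4.19×10^-5
Q = -0.965·0.009914·ln(4.406×10^-5) = 0.09596 m³/s
Check: V = 2.96 m/s, Re = 5.23×10^5, f = 0.01312, h_f = 21.0 m ≈ 21.1 m ✓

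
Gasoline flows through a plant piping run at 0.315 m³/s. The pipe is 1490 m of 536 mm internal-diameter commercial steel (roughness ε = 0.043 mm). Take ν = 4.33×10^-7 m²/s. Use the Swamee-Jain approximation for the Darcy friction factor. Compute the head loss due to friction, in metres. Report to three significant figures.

V = 4Q/(πD²) = 4·0.315/(π·0.536²) = 1.396 m/s
Re = VD/ν = 1.396·0.536/4.33×10^-7 = 1.73×10^6 → turbulent
ε/D = 0.043/536 = 8.02×10^-5
Swamee-Jain: f = 0.01264
h_f = f(L/D)V²/(2g) = 0.01264·(1490/0.536)·1.396²/(2·9.81) = 3.489 m

h_f ≈ 3.49 m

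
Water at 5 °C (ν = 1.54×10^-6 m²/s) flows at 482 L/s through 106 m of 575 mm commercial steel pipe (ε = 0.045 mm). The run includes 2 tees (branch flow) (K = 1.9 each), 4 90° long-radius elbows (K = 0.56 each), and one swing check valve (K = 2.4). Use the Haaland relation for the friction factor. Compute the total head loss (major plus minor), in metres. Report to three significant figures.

V = 4Q/(πD²) = 1.856 m/s; V²/2g = 0.1756 m
Re = 6.93×10^5, ε/D = 7.83×10^-5 → f = 0.01348 (Haaland)
Major: h_f = f(L/D)·V²/2g = 0.01348·184.3·0.1756 = 0.4365 m
Minor: ΣK = 8.44; h_m = ΣK·V²/2g = 1.482 m
Total H_L = 0.4365 + 1.482 = 1.919 m

H_L ≈ 1.92 m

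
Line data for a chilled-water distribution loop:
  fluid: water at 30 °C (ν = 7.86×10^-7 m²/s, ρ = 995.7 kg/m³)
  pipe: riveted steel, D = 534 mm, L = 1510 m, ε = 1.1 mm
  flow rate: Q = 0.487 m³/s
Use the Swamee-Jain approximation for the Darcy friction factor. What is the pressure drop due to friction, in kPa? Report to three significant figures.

Δp ≈ 158 kPa

V = 4Q/(πD²) = 4·0.487/(π·0.534²) = 2.174 m/s
Re = VD/ν = 2.174·0.534/7.86×10^-7 = 1.48×10^6 → turbulent
ε/D = 1.1/534 = 0.00206
Swamee-Jain: f = 0.02379
h_f = f(L/D)V²/(2g) = 0.02379·(1510/0.534)·2.174²/(2·9.81) = 16.21 m
Δp = ρg·h_f = 995.7·9.81·16.21 = 158.3 kPa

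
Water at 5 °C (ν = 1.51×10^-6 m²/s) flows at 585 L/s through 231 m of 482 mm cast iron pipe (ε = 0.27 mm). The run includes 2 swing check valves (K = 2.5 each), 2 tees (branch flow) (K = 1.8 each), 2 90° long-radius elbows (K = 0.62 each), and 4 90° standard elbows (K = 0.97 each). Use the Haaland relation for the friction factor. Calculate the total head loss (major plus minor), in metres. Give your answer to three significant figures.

H_L ≈ 11.6 m

V = 4Q/(πD²) = 3.206 m/s; V²/2g = 0.5239 m
Re = 1.02×10^6, ε/D = 5.60×10^-4 → f = 0.01756 (Haaland)
Major: h_f = f(L/D)·V²/2g = 0.01756·479.3·0.5239 = 4.410 m
Minor: ΣK = 13.7; h_m = ΣK·V²/2g = 7.188 m
Total H_L = 4.410 + 7.188 = 11.60 m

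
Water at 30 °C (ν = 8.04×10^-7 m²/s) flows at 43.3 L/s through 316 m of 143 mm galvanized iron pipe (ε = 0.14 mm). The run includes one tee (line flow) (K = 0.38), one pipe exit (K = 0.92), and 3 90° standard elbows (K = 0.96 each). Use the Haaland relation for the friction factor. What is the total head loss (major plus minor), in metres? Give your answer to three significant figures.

V = 4Q/(πD²) = 2.696 m/s; V²/2g = 0.3705 m
Re = 4.80×10^5, ε/D = 9.79×10^-4 → f = 0.02013 (Haaland)
Major: h_f = f(L/D)·V²/2g = 0.02013·2210·0.3705 = 16.48 m
Minor: ΣK = 4.18; h_m = ΣK·V²/2g = 1.549 m
Total H_L = 16.48 + 1.549 = 18.02 m

H_L ≈ 18.0 m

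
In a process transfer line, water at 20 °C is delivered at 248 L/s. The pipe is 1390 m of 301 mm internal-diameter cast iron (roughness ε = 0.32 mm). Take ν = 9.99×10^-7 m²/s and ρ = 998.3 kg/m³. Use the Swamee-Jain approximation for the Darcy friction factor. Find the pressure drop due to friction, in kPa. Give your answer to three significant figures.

Δp ≈ 568 kPa

V = 4Q/(πD²) = 4·0.248/(π·0.301²) = 3.485 m/s
Re = VD/ν = 3.485·0.301/9.99×10^-7 = 1.05×10^6 → turbulent
ε/D = 0.32/301 = 0.00106
Swamee-Jain: f = 0.02029
h_f = f(L/D)V²/(2g) = 0.02029·(1390/0.301)·3.485²/(2·9.81) = 58.02 m
Δp = ρg·h_f = 998.3·9.81·58.02 = 568.2 kPa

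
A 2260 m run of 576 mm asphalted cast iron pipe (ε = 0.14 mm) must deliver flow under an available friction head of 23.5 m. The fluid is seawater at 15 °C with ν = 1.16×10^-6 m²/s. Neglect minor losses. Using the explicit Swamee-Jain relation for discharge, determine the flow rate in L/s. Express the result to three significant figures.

Swamee-Jain (Type II): Q = -0.965·√(gD⁵h_f/L)·ln[ε/(3.7D) + √(3.17ν²L/(gD³h_f))]
√(gD⁵h_f/L) = √(9.81·0.576⁵·23.5/2260) = 0.08042
ε/(3.7D) = 6.57×10^-5; √(3.17ν²L/(gD³h_f)) = 1.48×10^-5
Q = -0.965·0.08042·ln(8.048×10^-5) = 0.7316 m³/s
Check: V = 2.81 m/s, Re = 1.39×10^6, f = 0.01500, h_f = 23.6 m ≈ 23.5 m ✓

Q ≈ 732 L/s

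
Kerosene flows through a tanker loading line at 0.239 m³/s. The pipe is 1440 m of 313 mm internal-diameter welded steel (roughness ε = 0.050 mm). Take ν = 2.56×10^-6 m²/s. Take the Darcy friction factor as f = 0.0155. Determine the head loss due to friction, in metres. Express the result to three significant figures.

V = 4Q/(πD²) = 4·0.239/(π·0.313²) = 3.106 m/s
h_f = f(L/D)V²/(2g) = 0.01550·(1440/0.313)·3.106²/(2·9.81) = 35.07 m

h_f ≈ 35.1 m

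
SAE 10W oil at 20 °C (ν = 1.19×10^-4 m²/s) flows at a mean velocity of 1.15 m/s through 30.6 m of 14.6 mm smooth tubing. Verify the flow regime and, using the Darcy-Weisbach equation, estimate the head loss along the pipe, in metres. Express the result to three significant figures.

h_f ≈ 64.1 m

Re = VD/ν = 1.15·0.01460/1.19×10^-4 = 141 → laminar (Re < 2300)
f = 64/Re = 0.4536
h_f = f(L/D)V²/(2g) = 0.4536·(30.6/0.01460)·1.15²/(2·9.81) = 64.08 m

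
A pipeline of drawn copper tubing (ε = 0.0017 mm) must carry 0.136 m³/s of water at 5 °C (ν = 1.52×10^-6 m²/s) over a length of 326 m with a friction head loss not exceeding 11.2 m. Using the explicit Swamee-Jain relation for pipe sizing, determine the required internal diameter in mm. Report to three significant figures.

Swamee-Jain (Type III): D = 0.66·[ε^1.25·(LQ²/(gh_f))^4.75 + ν·Q^9.4·(L/(gh_f))^5.2]^0.04
LQ²/(gh_f) = 0.05488; L/(gh_f) = 2.967
Term 1 = ε^1.25·(…)^4.75 = 6.31×10^-14; Term 2 = ν·Q^9.4·(…)^5.2 = 3.11×10^-12
D = 0.66·(6.31×10^-14 + 3.11×10^-12)^0.04 = 0.2289 m = 229 mm
Check: V = 3.31 m/s, Re = 4.98×10^5, f = 0.01322, h_f = 10.5 m ≈ 11.2 m ✓

D ≈ 229 mm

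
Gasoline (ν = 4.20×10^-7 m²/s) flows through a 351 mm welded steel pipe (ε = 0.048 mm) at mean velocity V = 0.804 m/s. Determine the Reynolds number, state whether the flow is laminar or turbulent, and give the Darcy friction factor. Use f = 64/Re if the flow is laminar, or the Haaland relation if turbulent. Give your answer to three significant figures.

Re ≈ 6.72×10^5; turbulent; f ≈ 0.0143

Re = VD/ν = 0.8040·0.351/4.20×10^-7 = 6.72×10^5
Re > 4000 → turbulent; ε/D = 1.37×10^-4
Haaland: f = 0.01426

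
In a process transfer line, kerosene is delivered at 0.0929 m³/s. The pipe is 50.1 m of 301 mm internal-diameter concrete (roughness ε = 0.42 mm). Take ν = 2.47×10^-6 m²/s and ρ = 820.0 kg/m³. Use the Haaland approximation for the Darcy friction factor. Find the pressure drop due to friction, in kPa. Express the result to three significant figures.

V = 4Q/(πD²) = 4·0.0929/(π·0.301²) = 1.306 m/s
Re = VD/ν = 1.306·0.301/2.47×10^-6 = 1.59×10^5 → turbulent
ε/D = 0.42/301 = 0.00140
Haaland: f = 0.02261
h_f = f(L/D)V²/(2g) = 0.02261·(50.1/0.301)·1.306²/(2·9.81) = 0.3269 m
Δp = ρg·h_f = 820.0·9.81·0.3269 = 2.629 kPa

Δp ≈ 2.63 kPa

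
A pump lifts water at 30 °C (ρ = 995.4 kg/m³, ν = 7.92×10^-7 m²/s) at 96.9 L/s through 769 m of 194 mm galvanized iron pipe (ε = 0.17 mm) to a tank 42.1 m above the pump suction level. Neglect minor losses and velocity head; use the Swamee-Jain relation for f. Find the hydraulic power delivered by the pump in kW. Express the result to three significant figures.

V = 4Q/(πD²) = 3.278 m/s; Re = 8.03×10^5; ε/D = 8.76×10^-4; f = 0.01954
h_f = f(L/D)V²/2g = 42.41 m
Total head H = z + h_f = 42.1 + 42.41 = 84.51 m
P_hyd = ρgQH = 995.4·9.81·0.0969·84.51 = 79.97 kW

P_hyd ≈ 80.0 kW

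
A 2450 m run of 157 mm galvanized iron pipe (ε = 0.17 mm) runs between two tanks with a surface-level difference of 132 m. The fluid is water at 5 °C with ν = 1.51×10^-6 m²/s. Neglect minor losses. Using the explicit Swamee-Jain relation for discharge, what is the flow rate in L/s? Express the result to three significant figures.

Swamee-Jain (Type II): Q = -0.965·√(gD⁵h_f/L)·ln[ε/(3.7D) + √(3.17ν²L/(gD³h_f))]
√(gD⁵h_f/L) = √(9.81·0.157⁵·132/2450) = 0.007100
ε/(3.7D) = 2.93×10^-4; √(3.17ν²L/(gD³h_f)) = 5.94×10^-5
Q = -0.965·0.007100·ln(3.521×10^-4) = 0.05448 m³/s
Check: V = 2.81 m/s, Re = 2.93×10^5, f = 0.02111, h_f = 133 m ≈ 132 m ✓

Q ≈ 54.5 L/s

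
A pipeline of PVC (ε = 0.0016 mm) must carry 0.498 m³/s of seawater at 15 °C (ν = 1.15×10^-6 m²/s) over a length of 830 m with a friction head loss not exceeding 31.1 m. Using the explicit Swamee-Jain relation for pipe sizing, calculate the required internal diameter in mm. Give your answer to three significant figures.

D ≈ 362 mm

Swamee-Jain (Type III): D = 0.66·[ε^1.25·(LQ²/(gh_f))^4.75 + ν·Q^9.4·(L/(gh_f))^5.2]^0.04
LQ²/(gh_f) = 0.6747; L/(gh_f) = 2.720
Term 1 = ε^1.25·(…)^4.75 = 8.78×10^-9; Term 2 = ν·Q^9.4·(…)^5.2 = 2.98×10^-7
D = 0.66·(8.78×10^-9 + 2.98×10^-7)^0.04 = 0.3623 m = 362 mm
Check: V = 4.83 m/s, Re = 1.52×10^6, f = 0.01097, h_f = 29.9 m ≈ 31.1 m ✓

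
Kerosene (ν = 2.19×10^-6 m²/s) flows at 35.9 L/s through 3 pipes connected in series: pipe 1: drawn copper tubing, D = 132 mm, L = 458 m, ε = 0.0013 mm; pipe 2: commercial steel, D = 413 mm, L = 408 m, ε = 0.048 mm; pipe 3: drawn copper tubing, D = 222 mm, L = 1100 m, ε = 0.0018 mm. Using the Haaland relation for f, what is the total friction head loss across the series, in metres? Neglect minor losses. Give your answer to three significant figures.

Pipe 1: V = 2.623 m/s, Re = 1.58×10^5, ε/D = 9.85×10^-6, f = 0.01628, h_1 = f(L/D)V²/2g = 19.82 m
Pipe 2: V = 0.2680 m/s, Re = 5.05×10^4, ε/D = 1.16×10^-4, f = 0.02100, h_2 = f(L/D)V²/2g = 0.07592 m
Pipe 3: V = 0.9275 m/s, Re = 9.40×10^4, ε/D = 8.11×10^-6, f = 0.01808, h_3 = f(L/D)V²/2g = 3.928 m
Series → Q common, losses add: H = Σh = 23.82 m

H ≈ 23.8 m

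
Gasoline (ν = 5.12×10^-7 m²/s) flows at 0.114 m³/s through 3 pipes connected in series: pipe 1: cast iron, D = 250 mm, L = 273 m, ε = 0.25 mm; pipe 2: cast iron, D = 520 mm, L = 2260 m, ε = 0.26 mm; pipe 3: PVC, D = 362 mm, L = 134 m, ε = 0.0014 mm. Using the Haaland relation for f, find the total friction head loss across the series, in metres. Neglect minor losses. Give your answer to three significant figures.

Pipe 1: V = 2.322 m/s, Re = 1.13×10^6, ε/D = 0.00100, f = 0.01991, h_1 = f(L/D)V²/2g = 5.977 m
Pipe 2: V = 0.5368 m/s, Re = 5.45×10^5, ε/D = 5.00×10^-4, f = 0.01751, h_2 = f(L/D)V²/2g = 1.118 m
Pipe 3: V = 1.108 m/s, Re = 7.83×10^5, ε/D = 3.87×10^-6, f = 0.01213, h_3 = f(L/D)V²/2g = 0.2808 m
Series → Q common, losses add: H = Σh = 7.375 m

H ≈ 7.38 m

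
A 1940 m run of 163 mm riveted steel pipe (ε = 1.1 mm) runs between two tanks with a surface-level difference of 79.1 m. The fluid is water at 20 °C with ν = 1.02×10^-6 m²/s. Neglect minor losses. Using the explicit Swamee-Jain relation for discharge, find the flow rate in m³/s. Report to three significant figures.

Swamee-Jain (Type II): Q = -0.965·√(gD⁵h_f/L)·ln[ε/(3.7D) + √(3.17ν²L/(gD³h_f))]
√(gD⁵h_f/L) = √(9.81·0.163⁵·79.1/1940) = 0.006784
ε/(3.7D) = 0.00182; √(3.17ν²L/(gD³h_f)) = 4.36×10^-5
Q = -0.965·0.006784·ln(0.001868) = 0.04113 m³/s
Check: V = 1.97 m/s, Re = 3.15×10^5, f = 0.03370, h_f = 79.4 m ≈ 79.1 m ✓

Q ≈ 0.0411 m³/s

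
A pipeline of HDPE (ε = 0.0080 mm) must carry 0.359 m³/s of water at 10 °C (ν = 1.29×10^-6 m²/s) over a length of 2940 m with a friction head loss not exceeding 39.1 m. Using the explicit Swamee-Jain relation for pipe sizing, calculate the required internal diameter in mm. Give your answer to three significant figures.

Swamee-Jain (Type III): D = 0.66·[ε^1.25·(LQ²/(gh_f))^4.75 + ν·Q^9.4·(L/(gh_f))^5.2]^0.04
LQ²/(gh_f) = 0.9878; L/(gh_f) = 7.665
Term 1 = ε^1.25·(…)^4.75 = 4.01×10^-7; Term 2 = ν·Q^9.4·(…)^5.2 = 3.37×10^-6
D = 0.66·(4.01×10^-7 + 3.37×10^-6)^0.04 = 0.4005 m = 401 mm
Check: V = 2.85 m/s, Re = 8.85×10^5, f = 0.01229, h_f = 37.3 m ≈ 39.1 m ✓

D ≈ 401 mm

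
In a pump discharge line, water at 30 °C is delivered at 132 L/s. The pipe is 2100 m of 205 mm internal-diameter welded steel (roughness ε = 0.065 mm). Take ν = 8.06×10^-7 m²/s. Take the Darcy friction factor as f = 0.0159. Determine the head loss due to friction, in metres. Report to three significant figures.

h_f ≈ 133 m

V = 4Q/(πD²) = 4·0.132/(π·0.205²) = 3.999 m/s
h_f = f(L/D)V²/(2g) = 0.01590·(2100/0.205)·3.999²/(2·9.81) = 132.8 m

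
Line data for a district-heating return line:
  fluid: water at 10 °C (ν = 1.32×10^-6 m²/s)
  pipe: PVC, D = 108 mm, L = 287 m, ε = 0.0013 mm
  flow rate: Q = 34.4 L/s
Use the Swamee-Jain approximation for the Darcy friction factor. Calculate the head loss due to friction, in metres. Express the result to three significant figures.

h_f ≈ 27.6 m

V = 4Q/(πD²) = 4·0.0344/(π·0.108²) = 3.755 m/s
Re = VD/ν = 3.755·0.108/1.32×10^-6 = 3.07×10^5 → turbulent
ε/D = 0.0013/108 = 1.20×10^-5
Swamee-Jain: f = 0.01445
h_f = f(L/D)V²/(2g) = 0.01445·(287/0.108)·3.755²/(2·9.81) = 27.60 m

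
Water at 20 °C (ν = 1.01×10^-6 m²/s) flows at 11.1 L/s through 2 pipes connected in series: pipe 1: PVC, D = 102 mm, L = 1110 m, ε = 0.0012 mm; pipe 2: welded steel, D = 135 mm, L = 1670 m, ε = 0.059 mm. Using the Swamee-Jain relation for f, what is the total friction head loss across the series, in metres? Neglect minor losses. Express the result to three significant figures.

H ≈ 24.8 m

Pipe 1: V = 1.358 m/s, Re = 1.37×10^5, ε/D = 1.18×10^-5, f = 0.01683, h_1 = f(L/D)V²/2g = 17.22 m
Pipe 2: V = 0.7755 m/s, Re = 1.04×10^5, ε/D = 4.37×10^-4, f = 0.02004, h_2 = f(L/D)V²/2g = 7.599 m
Series → Q common, losses add: H = Σh = 24.82 m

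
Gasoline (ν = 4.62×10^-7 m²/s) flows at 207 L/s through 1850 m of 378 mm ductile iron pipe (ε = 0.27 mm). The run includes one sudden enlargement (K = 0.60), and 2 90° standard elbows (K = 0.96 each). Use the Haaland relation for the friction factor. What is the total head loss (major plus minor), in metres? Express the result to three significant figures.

H_L ≈ 16.0 m

V = 4Q/(πD²) = 1.845 m/s; V²/2g = 0.1734 m
Re = 1.51×10^6, ε/D = 7.14×10^-4 → f = 0.01838 (Haaland)
Major: h_f = f(L/D)·V²/2g = 0.01838·4894·0.1734 = 15.60 m
Minor: ΣK = 2.52; h_m = ΣK·V²/2g = 0.4370 m
Total H_L = 15.60 + 0.4370 = 16.04 m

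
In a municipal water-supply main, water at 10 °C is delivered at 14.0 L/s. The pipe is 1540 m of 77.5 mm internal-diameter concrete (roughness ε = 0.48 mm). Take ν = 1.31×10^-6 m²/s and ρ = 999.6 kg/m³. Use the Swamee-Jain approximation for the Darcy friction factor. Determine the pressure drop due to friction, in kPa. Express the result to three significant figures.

V = 4Q/(πD²) = 4·0.0140/(π·0.0775²) = 2.968 m/s
Re = VD/ν = 2.968·0.0775/1.31×10^-6 = 1.76×10^5 → turbulent
ε/D = 0.48/77.5 = 0.00619
Swamee-Jain: f = 0.03309
h_f = f(L/D)V²/(2g) = 0.03309·(1540/0.0775)·2.968²/(2·9.81) = 295.2 m
Δp = ρg·h_f = 999.6·9.81·295.2 = 2894 kPa

Δp ≈ 2890 kPa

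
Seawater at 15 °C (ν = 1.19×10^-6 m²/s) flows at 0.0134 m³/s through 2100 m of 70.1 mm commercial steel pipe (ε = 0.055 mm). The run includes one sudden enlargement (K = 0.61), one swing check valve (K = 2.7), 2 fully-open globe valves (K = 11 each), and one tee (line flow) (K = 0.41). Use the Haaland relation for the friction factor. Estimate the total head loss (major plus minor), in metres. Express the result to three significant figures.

H_L ≈ 384 m

V = 4Q/(πD²) = 3.472 m/s; V²/2g = 0.6144 m
Re = 2.05×10^5, ε/D = 7.85×10^-4 → f = 0.01998 (Haaland)
Major: h_f = f(L/D)·V²/2g = 0.01998·29957·0.6144 = 367.7 m
Minor: ΣK = 25.7; h_m = ΣK·V²/2g = 15.80 m
Total H_L = 367.7 + 15.80 = 383.5 m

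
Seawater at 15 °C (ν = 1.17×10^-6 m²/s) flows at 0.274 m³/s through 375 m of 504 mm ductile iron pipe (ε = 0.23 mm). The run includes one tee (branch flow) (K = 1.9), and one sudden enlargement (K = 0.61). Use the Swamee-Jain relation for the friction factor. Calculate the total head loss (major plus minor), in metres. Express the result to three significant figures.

V = 4Q/(πD²) = 1.373 m/s; V²/2g = 0.09614 m
Re = 5.92×10^5, ε/D = 4.56×10^-4 → f = 0.01735 (Swamee-Jain)
Major: h_f = f(L/D)·V²/2g = 0.01735·744.0·0.09614 = 1.241 m
Minor: ΣK = 2.51; h_m = ΣK·V²/2g = 0.2413 m
Total H_L = 1.241 + 0.2413 = 1.482 m

H_L ≈ 1.48 m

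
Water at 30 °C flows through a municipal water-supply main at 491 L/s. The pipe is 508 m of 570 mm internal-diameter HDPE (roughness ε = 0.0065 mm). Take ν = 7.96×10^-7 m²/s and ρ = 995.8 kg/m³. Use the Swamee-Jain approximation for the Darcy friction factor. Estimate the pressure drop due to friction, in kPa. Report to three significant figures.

Δp ≈ 18.6 kPa

V = 4Q/(πD²) = 4·0.491/(π·0.570²) = 1.924 m/s
Re = VD/ν = 1.924·0.570/7.96×10^-7 = 1.38×10^6 → turbulent
ε/D = 0.0065/570 = 1.14×10^-5
Swamee-Jain: f = 0.01134
h_f = f(L/D)V²/(2g) = 0.01134·(508/0.570)·1.924²/(2·9.81) = 1.908 m
Δp = ρg·h_f = 995.8·9.81·1.908 = 18.64 kPa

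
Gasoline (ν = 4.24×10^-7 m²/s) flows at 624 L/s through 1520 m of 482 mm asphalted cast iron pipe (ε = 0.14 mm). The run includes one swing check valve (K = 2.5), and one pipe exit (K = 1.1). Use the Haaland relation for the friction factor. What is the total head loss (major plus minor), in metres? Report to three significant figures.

H_L ≈ 30.4 m

V = 4Q/(πD²) = 3.420 m/s; V²/2g = 0.5961 m
Re = 3.89×10^6, ε/D = 2.90×10^-4 → f = 0.01504 (Haaland)
Major: h_f = f(L/D)·V²/2g = 0.01504·3154·0.5961 = 28.28 m
Minor: ΣK = 3.60; h_m = ΣK·V²/2g = 2.146 m
Total H_L = 28.28 + 2.146 = 30.42 m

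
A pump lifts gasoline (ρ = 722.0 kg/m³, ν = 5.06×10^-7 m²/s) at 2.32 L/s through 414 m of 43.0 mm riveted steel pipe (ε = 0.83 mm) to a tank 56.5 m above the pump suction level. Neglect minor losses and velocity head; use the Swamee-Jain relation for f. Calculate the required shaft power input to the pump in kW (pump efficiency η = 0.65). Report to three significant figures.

P_shaft ≈ 2.96 kW

V = 4Q/(πD²) = 1.598 m/s; Re = 1.36×10^5; ε/D = 0.0193; f = 0.04846
h_f = f(L/D)V²/2g = 60.70 m
Total head H = z + h_f = 56.5 + 60.70 = 117.2 m
P_hyd = ρgQH = 722.0·9.81·0.00232·117.2 = 1.926 kW
P_shaft = P_hyd/η = 1.926/0.65 = 2.963 kW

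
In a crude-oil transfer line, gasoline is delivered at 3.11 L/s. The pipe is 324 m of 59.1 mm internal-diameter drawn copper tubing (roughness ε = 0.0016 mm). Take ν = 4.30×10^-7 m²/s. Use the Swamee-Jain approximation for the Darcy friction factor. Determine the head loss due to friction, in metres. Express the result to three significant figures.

h_f ≈ 5.94 m

V = 4Q/(πD²) = 4·0.00311/(π·0.0591²) = 1.134 m/s
Re = VD/ν = 1.134·0.0591/4.30×10^-7 = 1.56×10^5 → turbulent
ε/D = 0.0016/59.1 = 2.71×10^-5
Swamee-Jain: f = 0.01653
h_f = f(L/D)V²/(2g) = 0.01653·(324/0.0591)·1.134²/(2·9.81) = 5.936 m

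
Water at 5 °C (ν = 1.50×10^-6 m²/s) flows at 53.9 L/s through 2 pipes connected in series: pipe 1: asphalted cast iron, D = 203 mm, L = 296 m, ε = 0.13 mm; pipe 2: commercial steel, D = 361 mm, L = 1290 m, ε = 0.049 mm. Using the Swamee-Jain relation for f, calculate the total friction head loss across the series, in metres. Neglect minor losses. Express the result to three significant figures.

Pipe 1: V = 1.665 m/s, Re = 2.25×10^5, ε/D = 6.40×10^-4, f = 0.01946, h_1 = f(L/D)V²/2g = 4.011 m
Pipe 2: V = 0.5266 m/s, Re = 1.27×10^5, ε/D = 1.36×10^-4, f = 0.01790, h_2 = f(L/D)V²/2g = 0.9043 m
Series → Q common, losses add: H = Σh = 4.915 m

H ≈ 4.92 m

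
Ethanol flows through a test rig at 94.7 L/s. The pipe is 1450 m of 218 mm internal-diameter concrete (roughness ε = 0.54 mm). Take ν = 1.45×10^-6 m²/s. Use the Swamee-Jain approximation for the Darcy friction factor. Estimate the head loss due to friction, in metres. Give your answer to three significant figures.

h_f ≈ 55.3 m

V = 4Q/(πD²) = 4·0.0947/(π·0.218²) = 2.537 m/s
Re = VD/ν = 2.537·0.218/1.45×10^-6 = 3.81×10^5 → turbulent
ε/D = 0.54/218 = 0.00248
Swamee-Jain: f = 0.02535
h_f = f(L/D)V²/(2g) = 0.02535·(1450/0.218)·2.537²/(2·9.81) = 55.32 m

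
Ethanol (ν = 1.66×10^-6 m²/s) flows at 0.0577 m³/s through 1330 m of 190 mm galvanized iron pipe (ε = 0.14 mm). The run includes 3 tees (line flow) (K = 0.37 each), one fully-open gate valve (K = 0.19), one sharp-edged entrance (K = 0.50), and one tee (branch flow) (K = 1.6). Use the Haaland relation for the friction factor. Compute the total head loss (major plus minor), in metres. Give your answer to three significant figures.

H_L ≈ 29.7 m

V = 4Q/(πD²) = 2.035 m/s; V²/2g = 0.2111 m
Re = 2.33×10^5, ε/D = 7.37×10^-4 → f = 0.01960 (Haaland)
Major: h_f = f(L/D)·V²/2g = 0.01960·7000·0.2111 = 28.96 m
Minor: ΣK = 3.40; h_m = ΣK·V²/2g = 0.7177 m
Total H_L = 28.96 + 0.7177 = 29.68 m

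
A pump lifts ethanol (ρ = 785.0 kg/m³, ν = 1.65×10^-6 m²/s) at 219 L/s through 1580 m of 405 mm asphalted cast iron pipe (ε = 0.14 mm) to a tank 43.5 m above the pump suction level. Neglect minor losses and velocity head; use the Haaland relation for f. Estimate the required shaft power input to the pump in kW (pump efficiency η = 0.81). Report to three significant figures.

P_shaft ≈ 111 kW

V = 4Q/(πD²) = 1.700 m/s; Re = 4.17×10^5; ε/D = 3.46×10^-4; f = 0.01670
h_f = f(L/D)V²/2g = 9.595 m
Total head H = z + h_f = 43.5 + 9.595 = 53.10 m
P_hyd = ρgQH = 785.0·9.81·0.219·53.10 = 89.54 kW
P_shaft = P_hyd/η = 89.54/0.81 = 110.5 kW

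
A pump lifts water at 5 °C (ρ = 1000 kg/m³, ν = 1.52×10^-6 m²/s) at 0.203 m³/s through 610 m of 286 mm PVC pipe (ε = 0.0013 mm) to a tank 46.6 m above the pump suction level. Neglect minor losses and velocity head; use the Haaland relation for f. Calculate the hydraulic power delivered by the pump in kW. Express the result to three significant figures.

P_hyd ≈ 120 kW

V = 4Q/(πD²) = 3.160 m/s; Re = 5.95×10^5; ε/D = 4.55×10^-6; f = 0.01272
h_f = f(L/D)V²/2g = 13.81 m
Total head H = z + h_f = 46.6 + 13.81 = 60.41 m
P_hyd = ρgQH = 1000·9.81·0.203·60.41 = 120.3 kW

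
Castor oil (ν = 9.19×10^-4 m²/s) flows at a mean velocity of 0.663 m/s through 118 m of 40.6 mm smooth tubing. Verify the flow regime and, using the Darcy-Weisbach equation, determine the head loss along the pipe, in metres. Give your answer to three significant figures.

Re = VD/ν = 0.663·0.04060/9.19×10^-4 = 29.3 → laminar (Re < 2300)
f = 64/Re = 2.185
h_f = f(L/D)V²/(2g) = 2.185·(118/0.04060)·0.663²/(2·9.81) = 142.3 m

h_f ≈ 142 m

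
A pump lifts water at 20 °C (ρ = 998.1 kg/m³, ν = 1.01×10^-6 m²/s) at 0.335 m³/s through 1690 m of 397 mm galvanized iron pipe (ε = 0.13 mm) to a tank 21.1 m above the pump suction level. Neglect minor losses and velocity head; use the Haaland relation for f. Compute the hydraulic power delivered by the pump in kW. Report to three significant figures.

P_hyd ≈ 152 kW

V = 4Q/(πD²) = 2.706 m/s; Re = 1.06×10^6; ε/D = 3.27×10^-4; f = 0.01581
h_f = f(L/D)V²/2g = 25.13 m
Total head H = z + h_f = 21.1 + 25.13 = 46.23 m
P_hyd = ρgQH = 998.1·9.81·0.335·46.23 = 151.6 kW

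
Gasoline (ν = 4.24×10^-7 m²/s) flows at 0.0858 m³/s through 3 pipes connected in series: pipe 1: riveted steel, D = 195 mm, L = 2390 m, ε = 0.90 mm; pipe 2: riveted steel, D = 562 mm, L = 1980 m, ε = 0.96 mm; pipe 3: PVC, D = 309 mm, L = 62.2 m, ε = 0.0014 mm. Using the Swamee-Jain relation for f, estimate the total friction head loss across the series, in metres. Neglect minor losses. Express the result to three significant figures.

H ≈ 154 m

Pipe 1: V = 2.873 m/s, Re = 1.32×10^6, ε/D = 0.00462, f = 0.02977, h_1 = f(L/D)V²/2g = 153.5 m
Pipe 2: V = 0.3459 m/s, Re = 4.58×10^5, ε/D = 0.00171, f = 0.02304, h_2 = f(L/D)V²/2g = 0.4949 m
Pipe 3: V = 1.144 m/s, Re = 8.34×10^5, ε/D = 4.53×10^-6, f = 0.01207, h_3 = f(L/D)V²/2g = 0.1621 m
Series → Q common, losses add: H = Σh = 154.2 m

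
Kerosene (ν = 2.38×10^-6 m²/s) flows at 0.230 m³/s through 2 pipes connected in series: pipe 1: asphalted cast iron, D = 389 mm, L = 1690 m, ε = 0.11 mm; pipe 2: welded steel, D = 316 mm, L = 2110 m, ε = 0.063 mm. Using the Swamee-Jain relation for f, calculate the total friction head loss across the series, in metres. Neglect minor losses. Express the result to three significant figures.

Pipe 1: V = 1.935 m/s, Re = 3.16×10^5, ε/D = 2.83×10^-4, f = 0.01685, h_1 = f(L/D)V²/2g = 13.98 m
Pipe 2: V = 2.933 m/s, Re = 3.89×10^5, ε/D = 1.99×10^-4, f = 0.01587, h_2 = f(L/D)V²/2g = 46.44 m
Series → Q common, losses add: H = Σh = 60.42 m

H ≈ 60.4 m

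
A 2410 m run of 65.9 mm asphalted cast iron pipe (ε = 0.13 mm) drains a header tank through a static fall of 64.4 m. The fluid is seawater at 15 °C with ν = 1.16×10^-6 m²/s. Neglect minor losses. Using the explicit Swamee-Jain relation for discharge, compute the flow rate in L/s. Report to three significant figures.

Q ≈ 3.95 L/s

Swamee-Jain (Type II): Q = -0.965·√(gD⁵h_f/L)·ln[ε/(3.7D) + √(3.17ν²L/(gD³h_f))]
√(gD⁵h_f/L) = √(9.81·0.0659⁵·64.4/2410) = 5.708×10^-4
ε/(3.7D) = 5.33×10^-4; √(3.17ν²L/(gD³h_f)) = 2.38×10^-4
Q = -0.965·5.708×10^-4·ln(7.716×10^-4) = 0.003948 m³/s
Check: V = 1.16 m/s, Re = 6.58×10^4, f = 0.02605, h_f = 65.0 m ≈ 64.4 m ✓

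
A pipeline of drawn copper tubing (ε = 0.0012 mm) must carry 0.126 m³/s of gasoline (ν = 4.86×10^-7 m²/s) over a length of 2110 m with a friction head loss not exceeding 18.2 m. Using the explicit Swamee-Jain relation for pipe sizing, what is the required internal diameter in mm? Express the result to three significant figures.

Swamee-Jain (Type III): D = 0.66·[ε^1.25·(LQ²/(gh_f))^4.75 + ν·Q^9.4·(L/(gh_f))^5.2]^0.04
LQ²/(gh_f) = 0.1876; L/(gh_f) = 11.82
Term 1 = ε^1.25·(…)^4.75 = 1.40×10^-11; Term 2 = ν·Q^9.4·(…)^5.2 = 6.42×10^-10
D = 0.66·(1.40×10^-11 + 6.42×10^-10)^0.04 = 0.2833 m = 283 mm
Check: V = 2.00 m/s, Re = 1.17×10^6, f = 0.01143, h_f = 17.3 m ≈ 18.2 m ✓

D ≈ 283 mm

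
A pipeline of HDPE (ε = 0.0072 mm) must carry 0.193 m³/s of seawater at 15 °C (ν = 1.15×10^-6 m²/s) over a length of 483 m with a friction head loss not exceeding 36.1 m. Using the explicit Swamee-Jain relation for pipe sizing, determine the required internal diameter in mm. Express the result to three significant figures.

Swamee-Jain (Type III): D = 0.66·[ε^1.25·(LQ²/(gh_f))^4.75 + ν·Q^9.4·(L/(gh_f))^5.2]^0.04
LQ²/(gh_f) = 0.05080; L/(gh_f) = 1.364
Term 1 = ε^1.25·(…)^4.75 = 2.66×10^-13; Term 2 = ν·Q^9.4·(…)^5.2 = 1.11×10^-12
D = 0.66·(2.66×10^-13 + 1.11×10^-12)^0.04 = 0.2214 m = 221 mm
Check: V = 5.01 m/s, Re = 9.65×10^5, f = 0.01240, h_f = 34.7 m ≈ 36.1 m ✓

D ≈ 221 mm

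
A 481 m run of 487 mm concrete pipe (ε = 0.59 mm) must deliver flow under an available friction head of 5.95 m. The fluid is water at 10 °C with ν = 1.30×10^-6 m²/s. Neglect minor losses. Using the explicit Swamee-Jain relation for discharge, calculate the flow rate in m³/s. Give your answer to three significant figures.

Swamee-Jain (Type II): Q = -0.965·√(gD⁵h_f/L)·ln[ε/(3.7D) + √(3.17ν²L/(gD³h_f))]
√(gD⁵h_f/L) = √(9.81·0.487⁵·5.95/481) = 0.05766
ε/(3.7D) = 3.27×10^-4; √(3.17ν²L/(gD³h_f)) = 1.96×10^-5
Q = -0.965·0.05766·ln(3.470×10^-4) = 0.4432 m³/s
Check: V = 2.38 m/s, Re = 8.91×10^5, f = 0.02097, h_f = 5.98 m ≈ 5.95 m ✓

Q ≈ 0.443 m³/s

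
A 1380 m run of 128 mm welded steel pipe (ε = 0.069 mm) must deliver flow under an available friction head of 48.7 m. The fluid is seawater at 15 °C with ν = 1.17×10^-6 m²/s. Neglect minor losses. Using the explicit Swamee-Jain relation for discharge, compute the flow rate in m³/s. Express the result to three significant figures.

Swamee-Jain (Type II): Q = -0.965·√(gD⁵h_f/L)·ln[ε/(3.7D) + √(3.17ν²L/(gD³h_f))]
√(gD⁵h_f/L) = √(9.81·0.128⁵·48.7/1380) = 0.003449
ε/(3.7D) = 1.46×10^-4; √(3.17ν²L/(gD³h_f)) = 7.73×10^-5
Q = -0.965·0.003449·ln(2.230×10^-4) = 0.02798 m³/s
Check: V = 2.17 m/s, Re = 2.38×10^5, f = 0.01886, h_f = 49.0 m ≈ 48.7 m ✓

Q ≈ 0.0280 m³/s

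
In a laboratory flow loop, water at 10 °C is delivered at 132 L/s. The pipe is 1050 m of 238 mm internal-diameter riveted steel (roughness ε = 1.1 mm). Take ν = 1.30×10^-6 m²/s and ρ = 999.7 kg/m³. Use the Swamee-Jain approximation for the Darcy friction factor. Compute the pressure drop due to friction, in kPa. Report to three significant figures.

Δp ≈ 581 kPa

V = 4Q/(πD²) = 4·0.132/(π·0.238²) = 2.967 m/s
Re = VD/ν = 2.967·0.238/1.30×10^-6 = 5.43×10^5 → turbulent
ε/D = 1.1/238 = 0.00462
Swamee-Jain: f = 0.02994
h_f = f(L/D)V²/(2g) = 0.02994·(1050/0.238)·2.967²/(2·9.81) = 59.26 m
Δp = ρg·h_f = 999.7·9.81·59.26 = 581.2 kPa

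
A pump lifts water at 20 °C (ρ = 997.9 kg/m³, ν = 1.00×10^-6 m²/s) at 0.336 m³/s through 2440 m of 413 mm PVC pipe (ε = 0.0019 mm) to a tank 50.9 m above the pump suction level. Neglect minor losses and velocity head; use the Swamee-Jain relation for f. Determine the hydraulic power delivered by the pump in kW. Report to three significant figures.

V = 4Q/(πD²) = 2.508 m/s; Re = 1.04×10^6; ε/D = 4.60×10^-6; f = 0.01166
h_f = f(L/D)V²/2g = 22.08 m
Total head H = z + h_f = 50.9 + 22.08 = 72.98 m
P_hyd = ρgQH = 997.9·9.81·0.336·72.98 = 240.0 kW

P_hyd ≈ 240 kW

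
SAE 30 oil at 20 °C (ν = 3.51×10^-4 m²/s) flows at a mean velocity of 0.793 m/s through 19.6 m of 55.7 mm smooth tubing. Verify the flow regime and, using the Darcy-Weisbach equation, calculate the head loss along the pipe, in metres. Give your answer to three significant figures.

Re = VD/ν = 0.793·0.05570/3.51×10^-4 = 126 → laminar (Re < 2300)
f = 64/Re = 0.5086
h_f = f(L/D)V²/(2g) = 0.5086·(19.6/0.05570)·0.793²/(2·9.81) = 5.736 m

h_f ≈ 5.74 m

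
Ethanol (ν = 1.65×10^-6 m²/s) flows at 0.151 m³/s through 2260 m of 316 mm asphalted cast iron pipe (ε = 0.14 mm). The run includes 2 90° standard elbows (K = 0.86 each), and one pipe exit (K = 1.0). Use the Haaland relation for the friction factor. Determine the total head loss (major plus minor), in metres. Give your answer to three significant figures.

H_L ≈ 24.2 m

V = 4Q/(πD²) = 1.925 m/s; V²/2g = 0.1889 m
Re = 3.69×10^5, ε/D = 4.43×10^-4 → f = 0.01749 (Haaland)
Major: h_f = f(L/D)·V²/2g = 0.01749·7152·0.1889 = 23.64 m
Minor: ΣK = 2.72; h_m = ΣK·V²/2g = 0.5139 m
Total H_L = 23.64 + 0.5139 = 24.15 m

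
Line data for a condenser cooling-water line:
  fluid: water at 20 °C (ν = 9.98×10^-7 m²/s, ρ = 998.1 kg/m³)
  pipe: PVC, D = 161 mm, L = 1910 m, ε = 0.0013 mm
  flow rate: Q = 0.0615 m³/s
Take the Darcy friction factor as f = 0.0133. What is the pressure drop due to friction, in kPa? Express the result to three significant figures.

Δp ≈ 719 kPa

V = 4Q/(πD²) = 4·0.0615/(π·0.161²) = 3.021 m/s
h_f = f(L/D)V²/(2g) = 0.01330·(1910/0.161)·3.021²/(2·9.81) = 73.39 m
Δp = ρg·h_f = 998.1·9.81·73.39 = 718.6 kPa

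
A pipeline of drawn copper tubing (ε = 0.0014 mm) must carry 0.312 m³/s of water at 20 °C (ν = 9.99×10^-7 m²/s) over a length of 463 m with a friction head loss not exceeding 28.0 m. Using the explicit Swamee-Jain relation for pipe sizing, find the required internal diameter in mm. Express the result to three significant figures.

Swamee-Jain (Type III): D = 0.66·[ε^1.25·(LQ²/(gh_f))^4.75 + ν·Q^9.4·(L/(gh_f))^5.2]^0.04
LQ²/(gh_f) = 0.1641; L/(gh_f) = 1.686
Term 1 = ε^1.25·(…)^4.75 = 9.00×10^-12; Term 2 = ν·Q^9.4·(…)^5.2 = 2.65×10^-10
D = 0.66·(9.00×10^-12 + 2.65×10^-10)^0.04 = 0.2736 m = 274 mm
Check: V = 5.31 m/s, Re = 1.45×10^6, f = 0.01107, h_f = 26.9 m ≈ 28.0 m ✓

D ≈ 274 mm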